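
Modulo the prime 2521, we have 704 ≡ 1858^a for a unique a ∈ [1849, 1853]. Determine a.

Compute 1858^1849 mod 2521 = 1450, then multiply by 1858 repeatedly:
  1858^1849=1450  1858^1850=1672  1858^1851=704
Found 704 at exponent 1851.

1851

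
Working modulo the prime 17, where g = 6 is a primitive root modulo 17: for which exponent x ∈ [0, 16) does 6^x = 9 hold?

14

Successive powers of 6 modulo 17:
  6^0=1  6^1=6  6^2=2  6^3=12  6^4=4  6^5=7
  6^6=8  6^7=14  6^8=16  6^9=11  6^10=15  6^11=5
  6^12=13  6^13=10  6^14=9
So 6^14 ≡ 9 (mod 17), giving x = 14.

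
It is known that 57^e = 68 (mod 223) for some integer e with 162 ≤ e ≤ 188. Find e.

Compute 57^162 mod 223 = 16, then multiply by 57 repeatedly:
  57^162=16  57^163=20  57^164=25  57^165=87  57^166=53
  57^167=122  57^168=41  57^169=107  57^170=78  57^171=209
  57^172=94  57^173=6  57^174=119  57^175=93  57^176=172
  57^177=215  57^178=213  57^179=99  57^180=68
Found 68 at exponent 180.

180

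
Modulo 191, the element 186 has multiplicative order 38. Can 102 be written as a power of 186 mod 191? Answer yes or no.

102 ∈ ⟨186⟩ iff 102^38 ≡ 1 (mod 191), since |⟨186⟩| = 38.
102^38 mod 191 = 109.
Since 109 ≠ 1, 102 does not lie in the subgroup.

no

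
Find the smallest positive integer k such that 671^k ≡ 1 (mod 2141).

535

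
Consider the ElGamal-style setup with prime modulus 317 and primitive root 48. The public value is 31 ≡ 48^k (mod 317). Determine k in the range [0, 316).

136

Baby-step giant-step with m = ceil(sqrt(316)) = 18.
Baby table (48^j mod 317 for j=0..17):
  0:1  1:48  2:85  3:276  4:251  5:2  6:96  7:170
  8:235  9:185  10:4  11:192  12:23  13:153  14:53  15:8
  16:67  17:46
Giant step factor: 48^(-18) ≡ 144 (mod 317).
Scan 31·144^i mod 317 for i = 0, 1, …:
  i=0: 31   i=1: 26   i=2: 257   i=3: 236
  i=4: 65   i=5: 167   i=6: 273   i=7: 4
Match at i=7, j=10: k = 7·18 + 10 = 136.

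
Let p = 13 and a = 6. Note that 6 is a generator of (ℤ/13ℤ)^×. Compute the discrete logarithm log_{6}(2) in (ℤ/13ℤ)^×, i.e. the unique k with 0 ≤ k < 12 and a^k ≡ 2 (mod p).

Successive powers of 6 modulo 13:
  6^0=1  6^1=6  6^2=10  6^3=8  6^4=9  6^5=2
So 6^5 ≡ 2 (mod 13), giving k = 5.

5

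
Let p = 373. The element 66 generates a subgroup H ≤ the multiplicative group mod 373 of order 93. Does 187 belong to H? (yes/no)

no

187 ∈ ⟨66⟩ iff 187^93 ≡ 1 (mod 373), since |⟨66⟩| = 93.
187^93 mod 373 = 269.
Since 269 ≠ 1, 187 does not lie in the subgroup.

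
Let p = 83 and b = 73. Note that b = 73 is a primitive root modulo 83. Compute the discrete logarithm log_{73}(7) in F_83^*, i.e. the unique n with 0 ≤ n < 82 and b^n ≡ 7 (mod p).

Successive powers of 73 modulo 83:
  73^0=1  73^1=73  73^2=17  73^3=79  73^4=40  73^5=15
  73^6=16  73^7=6  73^8=23  73^9=19  73^10=59  73^11=74
  73^12=7
So 73^12 ≡ 7 (mod 83), giving n = 12.

12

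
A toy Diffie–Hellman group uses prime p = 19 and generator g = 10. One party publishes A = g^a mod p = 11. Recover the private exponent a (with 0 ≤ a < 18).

6

Successive powers of 10 modulo 19:
  10^0=1  10^1=10  10^2=5  10^3=12  10^4=6  10^5=3
  10^6=11
So 10^6 ≡ 11 (mod 19), giving a = 6.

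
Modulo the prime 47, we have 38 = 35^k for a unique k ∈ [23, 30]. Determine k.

Compute 35^23 mod 47 = 46, then multiply by 35 repeatedly:
  35^23=46  35^24=12  35^25=44  35^26=36  35^27=38
Found 38 at exponent 27.

27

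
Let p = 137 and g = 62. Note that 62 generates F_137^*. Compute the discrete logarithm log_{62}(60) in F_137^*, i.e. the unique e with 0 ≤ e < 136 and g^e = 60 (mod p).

Baby-step giant-step with m = ceil(sqrt(136)) = 12.
Baby table (62^j mod 137 for j=0..11):
  0:1  1:62  2:8  3:85  4:64  5:132  6:101  7:97
  8:123  9:91  10:25  11:43
Giant step factor: 62^(-12) ≡ 87 (mod 137).
Scan 60·87^i mod 137 for i = 0, 1, …:
  i=0: 60   i=1: 14   i=2: 122   i=3: 65
  i=4: 38   i=5: 18   i=6: 59   i=7: 64
Match at i=7, j=4: e = 7·12 + 4 = 88.

88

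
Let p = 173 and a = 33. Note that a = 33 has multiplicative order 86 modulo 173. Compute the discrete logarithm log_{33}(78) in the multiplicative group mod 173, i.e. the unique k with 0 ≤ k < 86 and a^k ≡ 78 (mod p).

Baby-step giant-step with m = ceil(sqrt(86)) = 10.
Baby table (33^j mod 173 for j=0..9):
  0:1  1:33  2:51  3:126  4:6  5:25  6:133  7:64
  8:36  9:150
Giant step factor: 33^(-10) ≡ 142 (mod 173).
Scan 78·142^i mod 173 for i = 0, 1, …:
  i=0: 78   i=1: 4   i=2: 49   i=3: 38
  i=4: 33
Match at i=4, j=1: k = 4·10 + 1 = 41.

41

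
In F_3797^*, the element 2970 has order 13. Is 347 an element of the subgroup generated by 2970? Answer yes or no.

yes

⟨2970⟩ has order 13; its elements mod 3797 are {1, 347, 469, 1016, 1603, 1879, 2702, 2726, 2837, 2970, 3228, 3269, 3532}.
347 is in this set.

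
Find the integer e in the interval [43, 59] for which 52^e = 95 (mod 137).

45

Compute 52^43 mod 137 = 24, then multiply by 52 repeatedly:
  52^43=24  52^44=15  52^45=95
Found 95 at exponent 45.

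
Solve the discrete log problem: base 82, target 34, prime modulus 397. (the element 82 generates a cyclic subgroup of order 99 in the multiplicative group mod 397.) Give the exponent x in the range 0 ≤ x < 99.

66

Baby-step giant-step with m = ceil(sqrt(99)) = 10.
Baby table (82^j mod 397 for j=0..9):
  0:1  1:82  2:372  3:332  4:228  5:37  6:255  7:266
  8:374  9:99
Giant step factor: 82^(-10) ≡ 29 (mod 397).
Scan 34·29^i mod 397 for i = 0, 1, …:
  i=0: 34   i=1: 192   i=2: 10   i=3: 290
  i=4: 73   i=5: 132   i=6: 255
Match at i=6, j=6: x = 6·10 + 6 = 66.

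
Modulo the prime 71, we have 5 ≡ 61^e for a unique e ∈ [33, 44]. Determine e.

Compute 61^33 mod 71 = 22, then multiply by 61 repeatedly:
  61^33=22  61^34=64  61^35=70  61^36=10  61^37=42
  61^38=6  61^39=11  61^40=32  61^41=35  61^42=5
Found 5 at exponent 42.

42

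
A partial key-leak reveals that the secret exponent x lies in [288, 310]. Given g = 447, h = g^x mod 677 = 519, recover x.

Compute 447^288 mod 677 = 673, then multiply by 447 repeatedly:
  447^288=673  447^289=243  447^290=301  447^291=501  447^292=537
  447^293=381  447^294=380  447^295=610  447^296=516  447^297=472
  447^298=437  447^299=363  447^300=458  447^301=272  447^302=401
  447^303=519
Found 519 at exponent 303.

303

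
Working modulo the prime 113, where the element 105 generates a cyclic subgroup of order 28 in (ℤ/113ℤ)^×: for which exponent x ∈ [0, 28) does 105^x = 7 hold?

Successive powers of 105 modulo 113:
  105^0=1  105^1=105  105^2=64  105^3=53  105^4=28  105^5=2
  105^6=97  105^7=15  105^8=106  105^9=56  105^10=4  105^11=81
  105^12=30  105^13=99  105^14=112  105^15=8  105^16=49  105^17=60
  105^18=85  105^19=111  105^20=16  105^21=98  105^22=7
So 105^22 ≡ 7 (mod 113), giving x = 22.

22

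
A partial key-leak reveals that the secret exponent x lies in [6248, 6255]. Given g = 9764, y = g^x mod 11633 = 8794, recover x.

Compute 9764^6248 mod 11633 = 6299, then multiply by 9764 repeatedly:
  9764^6248=6299  9764^6249=11398  9764^6250=8794
Found 8794 at exponent 6250.

6250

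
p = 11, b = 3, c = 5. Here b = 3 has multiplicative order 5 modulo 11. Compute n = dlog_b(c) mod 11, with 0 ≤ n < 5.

3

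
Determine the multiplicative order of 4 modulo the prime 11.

The order of 4 must divide p − 1 = 10 = 2 · 5.
Divisors: 1, 2, 5, 10.
Check each in increasing order: 4^1 ≡ 4;  4^2 ≡ 5;  4^5 ≡ 1.
Smallest exponent giving 1 is 5.

5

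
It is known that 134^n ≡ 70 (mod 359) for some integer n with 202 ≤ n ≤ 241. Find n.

Compute 134^202 mod 359 = 170, then multiply by 134 repeatedly:
  134^202=170  134^203=163  134^204=302  134^205=260  134^206=17
  134^207=124  134^208=102  134^209=26  134^210=253  134^211=156
  134^212=82  134^213=218  134^214=133  134^215=231  134^216=80
  134^217=309  134^218=121  134^219=59  134^220=8  134^221=354
  134^222=48  134^223=329  134^224=288  134^225=179  134^226=292
  134^227=356  134^228=316  134^229=341  134^230=101  134^231=251
  134^232=247  134^233=70
Found 70 at exponent 233.

233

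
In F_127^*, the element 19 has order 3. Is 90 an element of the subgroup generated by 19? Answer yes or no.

no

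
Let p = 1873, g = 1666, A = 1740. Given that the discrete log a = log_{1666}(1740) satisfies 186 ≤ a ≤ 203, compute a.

192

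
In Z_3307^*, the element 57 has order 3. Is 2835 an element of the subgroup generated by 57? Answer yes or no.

no

2835 ∈ ⟨57⟩ iff 2835^3 ≡ 1 (mod 3307), since |⟨57⟩| = 3.
2835^3 mod 3307 = 1938.
Since 1938 ≠ 1, 2835 does not lie in the subgroup.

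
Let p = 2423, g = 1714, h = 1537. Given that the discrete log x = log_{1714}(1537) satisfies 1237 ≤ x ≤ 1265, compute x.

1250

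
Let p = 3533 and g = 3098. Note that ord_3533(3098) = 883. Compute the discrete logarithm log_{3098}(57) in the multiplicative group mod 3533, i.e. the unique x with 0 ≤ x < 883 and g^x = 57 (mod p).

Baby-step giant-step with m = ceil(sqrt(883)) = 30.
Baby table (3098^j mod 3533 for j=0..29):
  0:1  1:3098  2:1976  3:2492  4:611  5:2723  6:2583  7:3422
  8:2356  9:3243  10:2495  11:2839  12:1585  13:2993  14:1722  15:3459
  16:393  17:2162  18:2841  19:715  20:3412  21:3173  22:1148  23:2306
  24:262  25:2619  26:1894  27:2832  28:1097  29:3293
Giant step factor: 3098^(-30) ≡ 1171 (mod 3533).
Scan 57·1171^i mod 3533 for i = 0, 1, …:
  i=0: 57   i=1: 3153   i=2: 178   i=3: 3524
  i=4: 60   i=5: 3133   i=6: 1489   i=7: 1850
  i=8: 621   i=9: 2926     …   i=17: 81
  i=18: 2993
Match at i=18, j=13: x = 18·30 + 13 = 553.

553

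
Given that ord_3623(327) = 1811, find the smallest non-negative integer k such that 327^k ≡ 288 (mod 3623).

174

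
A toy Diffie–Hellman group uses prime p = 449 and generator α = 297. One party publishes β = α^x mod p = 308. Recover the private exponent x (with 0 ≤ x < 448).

Baby-step giant-step with m = ceil(sqrt(448)) = 22.
Baby table (297^j mod 449 for j=0..21):
  0:1  1:297  2:205  3:270  4:268  5:123  6:162  7:71
  8:433  9:187  10:312  11:170  12:202  13:277  14:102  15:211
  16:256  17:151  18:396  19:423  20:360  21:58
Giant step factor: 297^(-22) ≡ 282 (mod 449).
Scan 308·282^i mod 449 for i = 0, 1, …:
  i=0: 308   i=1: 199   i=2: 442   i=3: 271
  i=4: 92   i=5: 351   i=6: 202
Match at i=6, j=12: x = 6·22 + 12 = 144.

144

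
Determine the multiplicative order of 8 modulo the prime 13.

4

The order of 8 must divide p − 1 = 12 = 2^2 · 3.
Divisors: 1, 2, 3, 4, 6, 12.
Check each in increasing order: 8^1 ≡ 8;  8^2 ≡ 12;  8^3 ≡ 5;  8^4 ≡ 1.
Smallest exponent giving 1 is 4.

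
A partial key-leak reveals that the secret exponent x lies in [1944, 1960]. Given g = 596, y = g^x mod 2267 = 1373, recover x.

Compute 596^1944 mod 2267 = 55, then multiply by 596 repeatedly:
  596^1944=55  596^1945=1042  596^1946=2141  596^1947=1982  596^1948=165
  596^1949=859  596^1950=1889  596^1951=1412  596^1952=495  596^1953=310
  596^1954=1133  596^1955=1969  596^1956=1485  596^1957=930  596^1958=1132
  596^1959=1373
Found 1373 at exponent 1959.

1959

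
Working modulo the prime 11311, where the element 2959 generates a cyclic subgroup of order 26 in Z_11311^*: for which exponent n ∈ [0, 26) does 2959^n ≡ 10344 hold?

Successive powers of 2959 modulo 11311:
  2959^0=1  2959^1=2959  2959^2=967  2959^3=10981  2959^4=7587  2959^5=8909
  2959^6=7101  2959^7=7332  2959^8=890  2959^9=9358  2959^10=994  2959^11=386
  2959^12=11074  2959^13=11310  2959^14=8352  2959^15=10344
So 2959^15 ≡ 10344 (mod 11311), giving n = 15.

15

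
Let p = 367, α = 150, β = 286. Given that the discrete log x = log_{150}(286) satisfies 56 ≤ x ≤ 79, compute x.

57

Compute 150^56 mod 367 = 227, then multiply by 150 repeatedly:
  150^56=227  150^57=286
Found 286 at exponent 57.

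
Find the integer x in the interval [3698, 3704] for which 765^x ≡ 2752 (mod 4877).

Compute 765^3698 mod 4877 = 3733, then multiply by 765 repeatedly:
  765^3698=3733  765^3699=2700  765^3700=2529  765^3701=3393  765^3702=1081
  765^3703=2752
Found 2752 at exponent 3703.

3703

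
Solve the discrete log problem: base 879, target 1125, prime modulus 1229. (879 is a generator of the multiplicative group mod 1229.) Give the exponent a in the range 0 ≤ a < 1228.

Baby-step giant-step with m = ceil(sqrt(1228)) = 36.
Baby table (879^j mod 1229 for j=0..35):
  0:1  1:879  2:829  3:1123  4:230  5:614  6:175  7:200
  8:53  9:1114  10:922  11:527  12:1129  13:588  14:672  15:768
  16:351  17:50  18:935  19:893  20:845  21:439  22:1204  23:147
  24:168  25:192  26:395  27:627  28:541  29:1145  30:1133  31:417
  32:301  33:344  34:42  35:48
Giant step factor: 879^(-36) ≡ 1117 (mod 1229).
Scan 1125·1117^i mod 1229 for i = 0, 1, …:
  i=0: 1125   i=1: 587   i=2: 622   i=3: 389
  i=4: 676   i=5: 486   i=6: 873   i=7: 544
  i=8: 522   i=9: 528     …   i=28: 179
  i=29: 845
Match at i=29, j=20: a = 29·36 + 20 = 1064.

1064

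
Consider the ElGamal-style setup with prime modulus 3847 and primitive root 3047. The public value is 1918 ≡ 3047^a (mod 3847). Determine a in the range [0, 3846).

Baby-step giant-step with m = ceil(sqrt(3846)) = 63.
Baby table (3047^j mod 3847 for j=0..62):
  0:1  1:3047  2:1398  3:1077  4:128  5:1469  6:1982  7:3211
  8:996  9:3376  10:3641  11:3226  12:537  13:1264  14:561  15:1299
  16:3337  17:218  18:2562  19:851  20:119  21:975  22:941  23:1212
  24:3691  25:1696  26:1191  27:1256  28:3114  29:1656  30:2415  31:3041
  32:2351  33:383  34:1360  35:701  36:862  37:2860  38:965  39:1247
  40:2620  41:615  42:416  43:1889  44:671  45:1780  46:3237  47:3278
  48:1254  49:867  50:2707  51:261  52:2785  53:3260  54:266  55:2632
  56:2556  57:1804  58:3272  59:2207  60:173  61:92  62:3340
Giant step factor: 3047^(-63) ≡ 2396 (mod 3847).
Scan 1918·2396^i mod 3847 for i = 0, 1, …:
  i=0: 1918   i=1: 2210   i=2: 1688   i=3: 1251
  i=4: 583   i=5: 407   i=6: 1881   i=7: 2039
  i=8: 3601   i=9: 3022     …   i=53: 2788
  i=54: 1656
Match at i=54, j=29: a = 54·63 + 29 = 3431.

3431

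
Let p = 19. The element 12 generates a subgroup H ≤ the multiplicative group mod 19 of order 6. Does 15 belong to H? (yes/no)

⟨12⟩ has order 6; its elements mod 19 are {1, 7, 8, 11, 12, 18}.
15 is not in this set.

no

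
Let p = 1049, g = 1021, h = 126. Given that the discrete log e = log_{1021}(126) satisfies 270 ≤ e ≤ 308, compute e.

Compute 1021^270 mod 1049 = 130, then multiply by 1021 repeatedly:
  1021^270=130  1021^271=556  1021^272=167  1021^273=569  1021^274=852
  1021^275=271  1021^276=804  1021^277=566  1021^278=936  1021^279=17
  1021^280=573  1021^281=740  1021^282=260  1021^283=63  1021^284=334
  1021^285=89  1021^286=655  1021^287=542  1021^288=559  1021^289=83
  1021^290=823  1021^291=34  1021^292=97  1021^293=431  1021^294=520
  1021^295=126
Found 126 at exponent 295.

295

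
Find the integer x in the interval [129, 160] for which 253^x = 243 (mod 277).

152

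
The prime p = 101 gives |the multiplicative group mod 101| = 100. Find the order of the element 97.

The order of 97 must divide p − 1 = 100 = 2^2 · 5^2.
Divisors: 1, 2, 4, 5, 10, 20, 25, 50, 100.
Check each in increasing order: 97^1 ≡ 97;  97^2 ≡ 16;  97^4 ≡ 54;  97^5 ≡ 87;  97^10 ≡ 95;  97^20 ≡ 36;  97^25 ≡ 1.
Smallest exponent giving 1 is 25.

25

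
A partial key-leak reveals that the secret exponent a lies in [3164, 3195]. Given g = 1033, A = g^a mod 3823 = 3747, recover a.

Compute 1033^3164 mod 3823 = 225, then multiply by 1033 repeatedly:
  1033^3164=225  1033^3165=3045  1033^3166=2979  1033^3167=3615  1033^3168=3047
  1033^3169=1222  1033^3170=736  1033^3171=3334  1033^3172=3322  1033^3173=2395
  1033^3174=554  1033^3175=2655  1033^3176=1524  1033^3177=3039  1033^3178=604
  1033^3179=783  1033^3180=2186  1033^3181=2568  1033^3182=3405  1033^3183=205
  1033^3184=1500  1033^3185=1185  1033^3186=745  1033^3187=1162  1033^3188=3747
Found 3747 at exponent 3188.

3188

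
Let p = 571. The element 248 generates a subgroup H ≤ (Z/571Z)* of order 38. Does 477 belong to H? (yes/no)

yes

477 ∈ ⟨248⟩ iff 477^38 ≡ 1 (mod 571), since |⟨248⟩| = 38.
477^38 mod 571 = 1.
Since 1 = 1, 477 lies in the subgroup.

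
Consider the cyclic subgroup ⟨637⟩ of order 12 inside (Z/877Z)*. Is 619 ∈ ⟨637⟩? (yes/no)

no

⟨637⟩ has order 12; its elements mod 877 are {1, 151, 240, 282, 283, 391, 486, 594, 595, 637, 726, 876}.
619 is not in this set.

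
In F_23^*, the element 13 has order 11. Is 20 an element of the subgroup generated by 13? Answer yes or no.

no

20 ∈ ⟨13⟩ iff 20^11 ≡ 1 (mod 23), since |⟨13⟩| = 11.
20^11 mod 23 = 22.
Since 22 ≠ 1, 20 does not lie in the subgroup.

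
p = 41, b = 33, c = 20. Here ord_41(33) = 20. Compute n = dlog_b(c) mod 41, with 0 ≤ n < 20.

13

Successive powers of 33 modulo 41:
  33^0=1  33^1=33  33^2=23  33^3=21  33^4=37  33^5=32
  33^6=31  33^7=39  33^8=16  33^9=36  33^10=40  33^11=8
  33^12=18  33^13=20
So 33^13 ≡ 20 (mod 41), giving n = 13.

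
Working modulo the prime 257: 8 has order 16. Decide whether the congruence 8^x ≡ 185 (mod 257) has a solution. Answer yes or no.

no

185 ∈ ⟨8⟩ iff 185^16 ≡ 1 (mod 257), since |⟨8⟩| = 16.
185^16 mod 257 = 64.
Since 64 ≠ 1, 185 does not lie in the subgroup.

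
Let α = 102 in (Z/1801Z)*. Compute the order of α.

900

The order of 102 must divide p − 1 = 1800 = 2^3 · 3^2 · 5^2.
Divisors: 1, 2, 3, 4, 5, 6, 8, 9, 10, 12, 15, 18, 20, 24, 25, 30, 36, 40, 45, 50, 60, 72, 75, 90, 100, 120, 150, 180, 200, 225, 300, 360, 450, 600, 900, 1800.
Check each in increasing order: 102^1 ≡ 102;  102^2 ≡ 1399;  102^3 ≡ 419;  102^4 ≡ 1315;  102^5 ≡ 856;  102^6 ≡ 864;  102^8 ≡ 265;  102^9 ≡ 15;  102^10 ≡ 1530;  102^12 ≡ 882;  102^15 ≡ 353;  102^18 ≡ 225;  102^20 ≡ 1401;  102^24 ≡ 1693;  102^25 ≡ 1591;  102^30 ≡ 340;  102^36 ≡ 197;  102^40 ≡ 1512;  102^45 ≡ 1154;  102^50 ≡ 876;  102^60 ≡ 336;  102^72 ≡ 988;  102^75 ≡ 1543;  102^90 ≡ 777;  102^100 ≡ 150;  102^120 ≡ 1234;  102^150 ≡ 1728;  102^180 ≡ 394;  102^200 ≡ 888;  102^225 ≡ 824;  102^300 ≡ 1727;  102^360 ≡ 350;  102^450 ≡ 1800;  102^600 ≡ 73;  102^900 ≡ 1.
Smallest exponent giving 1 is 900.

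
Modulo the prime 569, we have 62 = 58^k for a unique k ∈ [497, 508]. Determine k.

505

Compute 58^497 mod 569 = 493, then multiply by 58 repeatedly:
  58^497=493  58^498=144  58^499=386  58^500=197  58^501=46
  58^502=392  58^503=545  58^504=315  58^505=62
Found 62 at exponent 505.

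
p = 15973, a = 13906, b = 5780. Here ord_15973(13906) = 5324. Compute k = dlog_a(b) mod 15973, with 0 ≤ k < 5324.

1833

Baby-step giant-step with m = ceil(sqrt(5324)) = 73.
Baby table (13906^j mod 15973 for j=0..72):
  0:1  1:13906  2:7698  3:13315  4:15347  5:129  6:4898  7:2716
  8:8524  9:15084  10:668  11:8895  12:14931  13:13432  14:13103  15:6307
  16:13372  17:9339  18:7644  19:13122  20:14953  21:15877  22:6756  23:11723
  24:15573  25:12177  26:3589  27:8982  28:10805  29:12292  30:5479  31:15737
  32:8622  33:4194  34:4341  35:3979  36:1502  37:10101  38:13917  39:934
  40:2155  41:2082  42:9216  43:6317  44:8675  45:6454  46:13010  47:6862
  48:270  49:965  50:1970  51:1125  52:6683  53:2884  54:12674  55:14535
  56:1368  57:15538  58:4657  59:5700  60:6174  61:769  62:7777  63:9752
  64:542  65:13769  66:3363  67:12907  68:12114  69:6026  70:3198  71:2556
  72:3811
Giant step factor: 13906^(-73) ≡ 2443 (mod 15973).
Scan 5780·2443^i mod 15973 for i = 0, 1, …:
  i=0: 5780   i=1: 408   i=2: 6418   i=3: 9661
  i=4: 9702   i=5: 14027   i=6: 5876   i=7: 11314
  i=8: 6812   i=9: 13823     …   i=24: 14270
  i=25: 8524
Match at i=25, j=8: k = 25·73 + 8 = 1833.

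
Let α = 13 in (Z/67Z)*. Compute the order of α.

The order of 13 must divide p − 1 = 66 = 2 · 3 · 11.
Divisors: 1, 2, 3, 6, 11, 22, 33, 66.
Check each in increasing order: 13^1 ≡ 13;  13^2 ≡ 35;  13^3 ≡ 53;  13^6 ≡ 62;  13^11 ≡ 38;  13^22 ≡ 37;  13^33 ≡ 66;  13^66 ≡ 1.
Smallest exponent giving 1 is 66.

66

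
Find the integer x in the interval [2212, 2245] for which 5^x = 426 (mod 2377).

2225

Compute 5^2212 mod 2377 = 529, then multiply by 5 repeatedly:
  5^2212=529  5^2213=268  5^2214=1340  5^2215=1946  5^2216=222
  5^2217=1110  5^2218=796  5^2219=1603  5^2220=884  5^2221=2043
  5^2222=707  5^2223=1158  5^2224=1036  5^2225=426
Found 426 at exponent 2225.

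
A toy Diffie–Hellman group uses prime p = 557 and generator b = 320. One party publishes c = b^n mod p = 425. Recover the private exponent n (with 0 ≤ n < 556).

352

Baby-step giant-step with m = ceil(sqrt(556)) = 24.
Baby table (320^j mod 557 for j=0..23):
  0:1  1:320  2:469  3:247  4:503  5:544  6:296  7:30
  8:131  9:145  10:169  11:51  12:167  13:525  14:343  15:31
  16:451  17:57  18:416  19:554  20:154  21:264  22:373  23:162
Giant step factor: 320^(-24) ≡ 100 (mod 557).
Scan 425·100^i mod 557 for i = 0, 1, …:
  i=0: 425   i=1: 168   i=2: 90   i=3: 88
  i=4: 445   i=5: 497   i=6: 127   i=7: 446
  i=8: 40   i=9: 101     …   i=13: 322
  i=14: 451
Match at i=14, j=16: n = 14·24 + 16 = 352.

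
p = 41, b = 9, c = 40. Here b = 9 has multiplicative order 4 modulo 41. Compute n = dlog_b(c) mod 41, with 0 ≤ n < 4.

Successive powers of 9 modulo 41:
  9^0=1  9^1=9  9^2=40
So 9^2 ≡ 40 (mod 41), giving n = 2.

2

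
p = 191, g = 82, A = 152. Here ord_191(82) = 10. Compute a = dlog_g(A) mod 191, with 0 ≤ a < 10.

Successive powers of 82 modulo 191:
  82^0=1  82^1=82  82^2=39  82^3=142  82^4=184  82^5=190
  82^6=109  82^7=152
So 82^7 ≡ 152 (mod 191), giving a = 7.

7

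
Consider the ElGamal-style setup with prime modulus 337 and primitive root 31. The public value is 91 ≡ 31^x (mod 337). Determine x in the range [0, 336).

326

Baby-step giant-step with m = ceil(sqrt(336)) = 19.
Baby table (31^j mod 337 for j=0..18):
  0:1  1:31  2:287  3:135  4:141  5:327  6:27  7:163
  8:335  9:275  10:100  11:67  12:55  13:20  14:283  15:11
  16:4  17:124  18:137
Giant step factor: 31^(-19) ≡ 254 (mod 337).
Scan 91·254^i mod 337 for i = 0, 1, …:
  i=0: 91   i=1: 198   i=2: 79   i=3: 183
  i=4: 313   i=5: 307   i=6: 131   i=7: 248
  i=8: 310   i=9: 219     …   i=16: 108
  i=17: 135
Match at i=17, j=3: x = 17·19 + 3 = 326.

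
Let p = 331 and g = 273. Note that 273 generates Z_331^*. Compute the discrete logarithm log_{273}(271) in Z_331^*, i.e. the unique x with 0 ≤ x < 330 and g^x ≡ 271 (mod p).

202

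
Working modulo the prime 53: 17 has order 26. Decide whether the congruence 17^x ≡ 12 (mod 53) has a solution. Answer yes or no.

no

12 ∈ ⟨17⟩ iff 12^26 ≡ 1 (mod 53), since |⟨17⟩| = 26.
12^26 mod 53 = 52.
Since 52 ≠ 1, 12 does not lie in the subgroup.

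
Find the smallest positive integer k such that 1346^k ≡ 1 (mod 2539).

1269

The order of 1346 must divide p − 1 = 2538 = 2 · 3^3 · 47.
Divisors: 1, 2, 3, 6, 9, 18, 27, 47, 54, 94, 141, 282, 423, 846, 1269, 2538.
Check each in increasing order: 1346^1 ≡ 1346;  1346^2 ≡ 1409;  1346^3 ≡ 2420;  1346^6 ≡ 1466;  1346^9 ≡ 737;  1346^18 ≡ 2362;  1346^27 ≡ 1579;  1346^47 ≡ 2275;  1346^54 ≡ 2482;  1346^94 ≡ 1143;  1346^141 ≡ 389;  1346^282 ≡ 1520;  1346^423 ≡ 2232;  1346^846 ≡ 306;  1346^1269 ≡ 1.
Smallest exponent giving 1 is 1269.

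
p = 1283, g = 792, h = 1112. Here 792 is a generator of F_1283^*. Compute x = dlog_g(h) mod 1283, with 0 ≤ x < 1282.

557

Baby-step giant-step with m = ceil(sqrt(1282)) = 36.
Baby table (792^j mod 1283 for j=0..35):
  0:1  1:792  2:1160  3:92  4:1016  5:231  6:766  7:1096
  8:724  9:1190  10:758  11:1175  12:425  13:454  14:328  15:610
  16:712  17:667  18:951  19:71  20:1063  21:248  22:117  23:288
  24:1005  25:500  26:836  27:84  28:1095  29:1215  30:30  31:666
  32:159  33:194  34:971  35:515
Giant step factor: 792^(-36) ≡ 664 (mod 1283).
Scan 1112·664^i mod 1283 for i = 0, 1, …:
  i=0: 1112   i=1: 643   i=2: 996   i=3: 599
  i=4: 6   i=5: 135   i=6: 1113   i=7: 24
  i=8: 540   i=9: 603     …   i=14: 942
  i=15: 667
Match at i=15, j=17: x = 15·36 + 17 = 557.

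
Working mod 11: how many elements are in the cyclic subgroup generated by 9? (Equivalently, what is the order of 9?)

5

The order of 9 must divide p − 1 = 10 = 2 · 5.
Divisors: 1, 2, 5, 10.
Check each in increasing order: 9^1 ≡ 9;  9^2 ≡ 4;  9^5 ≡ 1.
Smallest exponent giving 1 is 5.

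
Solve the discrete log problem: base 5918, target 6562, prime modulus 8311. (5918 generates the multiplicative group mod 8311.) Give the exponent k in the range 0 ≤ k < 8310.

Baby-step giant-step with m = ceil(sqrt(8310)) = 92.
Baby table (5918^j mod 8311 for j=0..91):
  0:1  1:5918  2:170  3:429  4:3967  5:6442  6:1199  7:6399
  8:4366  9:7400  10:2541  11:3039  12:8109  13:1348  14:7215  15:4763
  16:4833  17:3543  18:7132  19:3918  20:7345  21:1180  22:2000  23:1136
  24:7560  25:1967  26:5306  27:1950  28:4432  29:7371  30:5450  31:6420
  32:3979  33:2659  34:3239  35:3236  36:2104  37:1594  38:307  39:5028
  40:2324  41:7038  42:4463  43:7987  44:2409  45:3097  46:2291  47:2897
  48:7164  49:2141  50:4474  51:6597  52:4279  53:7816  54:4373  55:7271
  56:3731  57:6042  58:2634  59:4887  60:7297  61:8001  62:2151  63:5477
  64:8297  65:258  66:5931  67:2305  68:2639  69:1233  70:8147  71:1835
  72:5364  73:4443  74:5981  75:7320  76:2828  77:6061  78:7033  79:8117
  80:7137  81:264  82:8195  83:3325  84:5213  85:102  86:5244  87:718
  88:2203  89:5706  90:515  91:5944
Giant step factor: 5918^(-92) ≡ 6456 (mod 8311).
Scan 6562·6456^i mod 8311 for i = 0, 1, …:
  i=0: 6562   i=1: 3105   i=2: 8059   i=3: 2044
  i=4: 6507   i=5: 5398   i=6: 1465   i=7: 122
  i=8: 6398   i=9: 8129     …   i=69: 1101
  i=70: 2151
Match at i=70, j=62: k = 70·92 + 62 = 6502.

6502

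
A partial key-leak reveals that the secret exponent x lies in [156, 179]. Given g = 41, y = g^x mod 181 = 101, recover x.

Compute 41^156 mod 181 = 27, then multiply by 41 repeatedly:
  41^156=27  41^157=21  41^158=137  41^159=6  41^160=65
  41^161=131  41^162=122  41^163=115  41^164=9  41^165=7
  41^166=106  41^167=2  41^168=82  41^169=104  41^170=101
Found 101 at exponent 170.

170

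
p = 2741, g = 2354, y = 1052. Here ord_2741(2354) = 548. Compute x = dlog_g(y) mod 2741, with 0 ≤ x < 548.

Baby-step giant-step with m = ceil(sqrt(548)) = 24.
Baby table (2354^j mod 2741 for j=0..23):
  0:1  1:2354  2:1755  3:583  4:1882  5:772  6:5  7:806
  8:552  9:174  10:1187  11:1119  12:25  13:1289  14:19  15:870
  16:453  17:113  18:125  19:963  20:95  21:1609  22:2265  23:565
Giant step factor: 2354^(-24) ≡ 1706 (mod 2741).
Scan 1052·1706^i mod 2741 for i = 0, 1, …:
  i=0: 1052   i=1: 2098   i=2: 2183   i=3: 1920
  i=4: 25
Match at i=4, j=12: x = 4·24 + 12 = 108.

108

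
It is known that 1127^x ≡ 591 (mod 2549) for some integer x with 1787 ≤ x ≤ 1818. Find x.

1812

Compute 1127^1787 mod 2549 = 1319, then multiply by 1127 repeatedly:
  1127^1787=1319  1127^1788=446  1127^1789=489  1127^1790=519  1127^1791=1192
  1127^1792=61  1127^1793=2473  1127^1794=1014  1127^1795=826  1127^1796=517
  1127^1797=1487  1127^1798=1156  1127^1799=273  1127^1800=1791  1127^1801=2198
  1127^1802=2067  1127^1803=2272  1127^1804=1348  1127^1805=2541  1127^1806=1180
  1127^1807=1831  1127^1808=1396  1127^1809=559  1127^1810=390  1127^1811=1102
  1127^1812=591
Found 591 at exponent 1812.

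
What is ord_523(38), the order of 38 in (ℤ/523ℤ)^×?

174

The order of 38 must divide p − 1 = 522 = 2 · 3^2 · 29.
Divisors: 1, 2, 3, 6, 9, 18, 29, 58, 87, 174, 261, 522.
Check each in increasing order: 38^1 ≡ 38;  38^2 ≡ 398;  38^3 ≡ 480;  38^6 ≡ 280;  38^9 ≡ 512;  38^18 ≡ 121;  38^29 ≡ 61;  38^58 ≡ 60;  38^87 ≡ 522;  38^174 ≡ 1.
Smallest exponent giving 1 is 174.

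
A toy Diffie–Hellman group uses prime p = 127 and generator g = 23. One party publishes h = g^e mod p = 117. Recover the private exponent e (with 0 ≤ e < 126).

Baby-step giant-step with m = ceil(sqrt(126)) = 12.
Baby table (23^j mod 127 for j=0..11):
  0:1  1:23  2:21  3:102  4:60  5:110  6:117  7:24
  8:44  9:123  10:35  11:43
Giant step factor: 23^(-12) ≡ 47 (mod 127).
Scan 117·47^i mod 127 for i = 0, 1, …:
  i=0: 117
Match at i=0, j=6: e = 0·12 + 6 = 6.

6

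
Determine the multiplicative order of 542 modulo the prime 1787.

94

The order of 542 must divide p − 1 = 1786 = 2 · 19 · 47.
Divisors: 1, 2, 19, 38, 47, 94, 893, 1786.
Check each in increasing order: 542^1 ≡ 542;  542^2 ≡ 696;  542^19 ≡ 1515;  542^38 ≡ 717;  542^47 ≡ 1786;  542^94 ≡ 1.
Smallest exponent giving 1 is 94.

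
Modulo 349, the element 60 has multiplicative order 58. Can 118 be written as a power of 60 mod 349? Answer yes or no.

118 ∈ ⟨60⟩ iff 118^58 ≡ 1 (mod 349), since |⟨60⟩| = 58.
118^58 mod 349 = 1.
Since 1 = 1, 118 lies in the subgroup.

yes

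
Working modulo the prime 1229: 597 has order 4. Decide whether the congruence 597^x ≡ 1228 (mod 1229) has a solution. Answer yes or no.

yes

⟨597⟩ has order 4; its elements mod 1229 are {1, 597, 632, 1228}.
1228 is in this set.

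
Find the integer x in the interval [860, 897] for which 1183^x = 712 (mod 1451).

870

Compute 1183^860 mod 1451 = 432, then multiply by 1183 repeatedly:
  1183^860=432  1183^861=304  1183^862=1235  1183^863=1299  1183^864=108
  1183^865=76  1183^866=1397  1183^867=1413  1183^868=27  1183^869=19
  1183^870=712
Found 712 at exponent 870.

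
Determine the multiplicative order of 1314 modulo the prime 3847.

1282

The order of 1314 must divide p − 1 = 3846 = 2 · 3 · 641.
Divisors: 1, 2, 3, 6, 641, 1282, 1923, 3846.
Check each in increasing order: 1314^1 ≡ 1314;  1314^2 ≡ 3140;  1314^3 ≡ 1976;  1314^6 ≡ 3718;  1314^641 ≡ 3846;  1314^1282 ≡ 1.
Smallest exponent giving 1 is 1282.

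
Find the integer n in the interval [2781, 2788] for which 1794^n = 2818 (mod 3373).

2784

Compute 1794^2781 mod 3373 = 3041, then multiply by 1794 repeatedly:
  1794^2781=3041  1794^2782=1413  1794^2783=1799  1794^2784=2818
Found 2818 at exponent 2784.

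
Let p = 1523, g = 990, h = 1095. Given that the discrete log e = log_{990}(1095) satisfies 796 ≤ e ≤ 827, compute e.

826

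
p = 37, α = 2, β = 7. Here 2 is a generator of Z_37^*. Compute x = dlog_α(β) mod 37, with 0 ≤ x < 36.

32

Successive powers of 2 modulo 37:
  2^0=1  2^1=2  2^2=4  2^3=8  2^4=16  2^5=32
  2^6=27  2^7=17  2^8=34  2^9=31  2^10=25  2^11=13
  2^12=26  2^13=15  2^14=30  2^15=23  2^16=9  2^17=18
  2^18=36  2^19=35  2^20=33  2^21=29  2^22=21  2^23=5
  2^24=10  2^25=20  2^26=3  2^27=6  2^28=12  2^29=24
  2^30=11  2^31=22  2^32=7
So 2^32 ≡ 7 (mod 37), giving x = 32.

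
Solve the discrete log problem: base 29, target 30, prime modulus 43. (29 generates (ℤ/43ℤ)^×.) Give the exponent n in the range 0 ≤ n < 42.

31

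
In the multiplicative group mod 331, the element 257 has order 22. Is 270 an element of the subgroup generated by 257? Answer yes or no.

yes

270 ∈ ⟨257⟩ iff 270^22 ≡ 1 (mod 331), since |⟨257⟩| = 22.
270^22 mod 331 = 1.
Since 1 = 1, 270 lies in the subgroup.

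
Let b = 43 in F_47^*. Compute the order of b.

The order of 43 must divide p − 1 = 46 = 2 · 23.
Divisors: 1, 2, 23, 46.
Check each in increasing order: 43^1 ≡ 43;  43^2 ≡ 16;  43^23 ≡ 46;  43^46 ≡ 1.
Smallest exponent giving 1 is 46.

46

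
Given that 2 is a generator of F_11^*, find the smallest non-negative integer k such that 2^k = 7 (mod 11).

7

Successive powers of 2 modulo 11:
  2^0=1  2^1=2  2^2=4  2^3=8  2^4=5  2^5=10
  2^6=9  2^7=7
So 2^7 ≡ 7 (mod 11), giving k = 7.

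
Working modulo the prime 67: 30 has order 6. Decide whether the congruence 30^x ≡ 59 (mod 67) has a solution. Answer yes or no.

no

59 ∈ ⟨30⟩ iff 59^6 ≡ 1 (mod 67), since |⟨30⟩| = 6.
59^6 mod 67 = 40.
Since 40 ≠ 1, 59 does not lie in the subgroup.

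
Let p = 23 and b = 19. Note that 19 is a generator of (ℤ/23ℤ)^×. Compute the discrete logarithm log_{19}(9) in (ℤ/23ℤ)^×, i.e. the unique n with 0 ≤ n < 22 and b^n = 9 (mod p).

Successive powers of 19 modulo 23:
  19^0=1  19^1=19  19^2=16  19^3=5  19^4=3  19^5=11
  19^6=2  19^7=15  19^8=9
So 19^8 ≡ 9 (mod 23), giving n = 8.

8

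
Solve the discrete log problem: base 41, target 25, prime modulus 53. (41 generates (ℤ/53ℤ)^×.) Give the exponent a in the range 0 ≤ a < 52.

Baby-step giant-step with m = ceil(sqrt(52)) = 8.
Baby table (41^j mod 53 for j=0..7):
  0:1  1:41  2:38  3:21  4:13  5:3  6:17  7:8
Giant step factor: 41^(-8) ≡ 16 (mod 53).
Scan 25·16^i mod 53 for i = 0, 1, …:
  i=0: 25   i=1: 29   i=2: 40   i=3: 4
  i=4: 11   i=5: 17
Match at i=5, j=6: a = 5·8 + 6 = 46.

46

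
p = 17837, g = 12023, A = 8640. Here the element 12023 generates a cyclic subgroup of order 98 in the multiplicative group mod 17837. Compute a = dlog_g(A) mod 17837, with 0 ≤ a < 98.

57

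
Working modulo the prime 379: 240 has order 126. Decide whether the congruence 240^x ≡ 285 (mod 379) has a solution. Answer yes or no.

285 ∈ ⟨240⟩ iff 285^126 ≡ 1 (mod 379), since |⟨240⟩| = 126.
285^126 mod 379 = 1.
Since 1 = 1, 285 lies in the subgroup.

yes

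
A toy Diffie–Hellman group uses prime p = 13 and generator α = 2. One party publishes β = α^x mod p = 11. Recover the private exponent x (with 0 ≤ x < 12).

7

Successive powers of 2 modulo 13:
  2^0=1  2^1=2  2^2=4  2^3=8  2^4=3  2^5=6
  2^6=12  2^7=11
So 2^7 ≡ 11 (mod 13), giving x = 7.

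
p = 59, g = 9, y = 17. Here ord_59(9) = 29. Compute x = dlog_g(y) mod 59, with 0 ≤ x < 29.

12

Successive powers of 9 modulo 59:
  9^0=1  9^1=9  9^2=22  9^3=21  9^4=12  9^5=49
  9^6=28  9^7=16  9^8=26  9^9=57  9^10=41  9^11=15
  9^12=17
So 9^12 ≡ 17 (mod 59), giving x = 12.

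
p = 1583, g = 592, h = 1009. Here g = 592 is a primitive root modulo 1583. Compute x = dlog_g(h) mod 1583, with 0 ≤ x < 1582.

1354

Baby-step giant-step with m = ceil(sqrt(1582)) = 40.
Baby table (592^j mod 1583 for j=0..39):
  0:1  1:592  2:621  3:376  4:972  5:795  6:489  7:1382
  8:1316  9:236  10:408  11:920  12:88  13:1440  14:826  15:1428
  16:54  17:308  18:291  19:1308  20:249  21:189  22:1078  23:227
  24:1412  25:80  26:1453  27:607  28:3  29:193  30:280  31:1128
  32:1333  33:802  34:1467  35:980  36:782  37:708  38:1224  39:1177
Giant step factor: 592^(-40) ≡ 6 (mod 1583).
Scan 1009·6^i mod 1583 for i = 0, 1, …:
  i=0: 1009   i=1: 1305   i=2: 1498   i=3: 1073
  i=4: 106   i=5: 636   i=6: 650   i=7: 734
  i=8: 1238   i=9: 1096     …   i=32: 1036
  i=33: 1467
Match at i=33, j=34: x = 33·40 + 34 = 1354.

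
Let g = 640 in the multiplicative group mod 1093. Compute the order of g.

The order of 640 must divide p − 1 = 1092 = 2^2 · 3 · 7 · 13.
Divisors: 1, 2, 3, 4, 6, 7, 12, 13, 14, 21, 26, 28, 39, 42, 52, 78, 84, 91, 156, 182, 273, 364, 546, 1092.
Check each in increasing order: 640^1 ≡ 640;  640^2 ≡ 818;  640^3 ≡ 1066;  640^4 ≡ 208;  640^6 ≡ 729;  640^7 ≡ 942;  640^12 ≡ 243;  640^13 ≡ 314;  640^14 ≡ 941;  640^21 ≡ 1092;  640^26 ≡ 226;  640^28 ≡ 151;  640^39 ≡ 1012;  640^42 ≡ 1.
Smallest exponent giving 1 is 42.

42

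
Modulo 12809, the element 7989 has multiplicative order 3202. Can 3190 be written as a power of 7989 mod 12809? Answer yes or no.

3190 ∈ ⟨7989⟩ iff 3190^3202 ≡ 1 (mod 12809), since |⟨7989⟩| = 3202.
3190^3202 mod 12809 = 12808.
Since 12808 ≠ 1, 3190 does not lie in the subgroup.

no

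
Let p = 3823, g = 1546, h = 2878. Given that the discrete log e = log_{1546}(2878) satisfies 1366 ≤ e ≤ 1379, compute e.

1368

Compute 1546^1366 mod 3823 = 850, then multiply by 1546 repeatedly:
  1546^1366=850  1546^1367=2811  1546^1368=2878
Found 2878 at exponent 1368.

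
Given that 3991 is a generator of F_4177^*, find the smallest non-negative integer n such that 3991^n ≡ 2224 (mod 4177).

Baby-step giant-step with m = ceil(sqrt(4176)) = 65.
Baby table (3991^j mod 4177 for j=0..64):
  0:1  1:3991  2:1180  3:1901  4:1459  5:131  6:696  7:31
  8:2588  9:3164  10:453  11:3459  12:4061  13:691  14:961  15:865
  16:2013  17:1512  18:2804  19:581  20:536  21:552  22:1753  23:3925
  24:925  25:3384  26:1303  27:4085  28:404  29:42  30:542  31:3613
  32:479  33:2800  34:1325  35:4170  36:1302  37:94  38:3401  39:2318
  40:3260  41:3482  42:3960  43:2769  44:2914  45:1006  46:849  47:812
  48:3517  49:1627  50:2299  51:2617  52:1947  53:1257  54:110  55:425
  56:313  57:260  58:1764  59:1879  60:1374  61:3410  62:644  63:1349
  64:3883
Giant step factor: 3991^(-65) ≡ 2901 (mod 4177).
Scan 2224·2901^i mod 4177 for i = 0, 1, …:
  i=0: 2224   i=1: 2536   i=2: 1239   i=3: 2119
  i=4: 2852   i=5: 3192   i=6: 3760   i=7: 1613
  i=8: 1073   i=9: 908     …   i=35: 429
  i=36: 3960
Match at i=36, j=42: n = 36·65 + 42 = 2382.

2382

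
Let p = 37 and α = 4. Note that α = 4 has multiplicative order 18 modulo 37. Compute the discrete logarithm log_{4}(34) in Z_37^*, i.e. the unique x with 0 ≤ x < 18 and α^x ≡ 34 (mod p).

4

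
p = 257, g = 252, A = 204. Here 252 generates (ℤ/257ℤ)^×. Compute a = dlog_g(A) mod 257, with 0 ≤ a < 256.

Baby-step giant-step with m = ceil(sqrt(256)) = 16.
Baby table (252^j mod 257 for j=0..15):
  0:1  1:252  2:25  3:132  4:111  5:216  6:205  7:3
  8:242  9:75  10:139  11:76  12:134  13:101  14:9  15:212
Giant step factor: 252^(-16) ≡ 8 (mod 257).
Scan 204·8^i mod 257 for i = 0, 1, …:
  i=0: 204   i=1: 90   i=2: 206   i=3: 106
  i=4: 77   i=5: 102   i=6: 45   i=7: 103
  i=8: 53   i=9: 167     …   i=13: 155
  i=14: 212
Match at i=14, j=15: a = 14·16 + 15 = 239.

239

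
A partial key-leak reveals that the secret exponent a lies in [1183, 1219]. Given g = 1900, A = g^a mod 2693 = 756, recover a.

Compute 1900^1183 mod 2693 = 2049, then multiply by 1900 repeatedly:
  1900^1183=2049  1900^1184=1715  1900^1185=2663  1900^1186=2246  1900^1187=1688
  1900^1188=2530  1900^1189=2688  1900^1190=1272  1900^1191=1179  1900^1192=2217
  1900^1193=448  1900^1194=212  1900^1195=1543  1900^1196=1716  1900^1197=1870
  1900^1198=933  1900^1199=706  1900^1200=286  1900^1201=2107  1900^1202=1502
  1900^1203=1913  1900^1204=1843  1900^1205=800  1900^1206=1148  1900^1207=2563
  1900^1208=756
Found 756 at exponent 1208.

1208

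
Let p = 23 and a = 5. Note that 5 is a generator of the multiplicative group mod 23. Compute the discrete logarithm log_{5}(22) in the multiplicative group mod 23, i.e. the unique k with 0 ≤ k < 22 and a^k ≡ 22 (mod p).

Successive powers of 5 modulo 23:
  5^0=1  5^1=5  5^2=2  5^3=10  5^4=4  5^5=20
  5^6=8  5^7=17  5^8=16  5^9=11  5^10=9  5^11=22
So 5^11 ≡ 22 (mod 23), giving k = 11.

11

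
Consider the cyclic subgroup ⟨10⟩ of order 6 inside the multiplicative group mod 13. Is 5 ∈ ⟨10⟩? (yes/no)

no

5 ∈ ⟨10⟩ iff 5^6 ≡ 1 (mod 13), since |⟨10⟩| = 6.
5^6 mod 13 = 12.
Since 12 ≠ 1, 5 does not lie in the subgroup.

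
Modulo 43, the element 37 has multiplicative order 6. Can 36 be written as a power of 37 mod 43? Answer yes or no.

yes

36 ∈ ⟨37⟩ iff 36^6 ≡ 1 (mod 43), since |⟨37⟩| = 6.
36^6 mod 43 = 1.
Since 1 = 1, 36 lies in the subgroup.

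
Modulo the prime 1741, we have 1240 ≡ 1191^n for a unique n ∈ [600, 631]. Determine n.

605

Compute 1191^600 mod 1741 = 757, then multiply by 1191 repeatedly:
  1191^600=757  1191^601=1490  1191^602=511  1191^603=992  1191^604=1074
  1191^605=1240
Found 1240 at exponent 605.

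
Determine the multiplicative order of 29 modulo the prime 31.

10

The order of 29 must divide p − 1 = 30 = 2 · 3 · 5.
Divisors: 1, 2, 3, 5, 6, 10, 15, 30.
Check each in increasing order: 29^1 ≡ 29;  29^2 ≡ 4;  29^3 ≡ 23;  29^5 ≡ 30;  29^6 ≡ 2;  29^10 ≡ 1.
Smallest exponent giving 1 is 10.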